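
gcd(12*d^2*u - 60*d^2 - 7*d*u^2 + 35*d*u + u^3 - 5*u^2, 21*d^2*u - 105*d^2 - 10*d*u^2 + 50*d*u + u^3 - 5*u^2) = -3*d*u + 15*d + u^2 - 5*u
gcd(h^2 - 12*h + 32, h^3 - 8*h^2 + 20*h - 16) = h - 4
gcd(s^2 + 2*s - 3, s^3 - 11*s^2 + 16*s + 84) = 1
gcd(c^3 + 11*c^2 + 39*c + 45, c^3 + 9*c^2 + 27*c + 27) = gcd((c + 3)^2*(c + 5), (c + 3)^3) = c^2 + 6*c + 9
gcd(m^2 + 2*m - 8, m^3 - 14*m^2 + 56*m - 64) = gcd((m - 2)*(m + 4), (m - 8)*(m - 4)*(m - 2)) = m - 2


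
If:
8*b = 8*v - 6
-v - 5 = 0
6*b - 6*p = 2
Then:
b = -23/4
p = -73/12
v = -5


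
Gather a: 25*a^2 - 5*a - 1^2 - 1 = 25*a^2 - 5*a - 2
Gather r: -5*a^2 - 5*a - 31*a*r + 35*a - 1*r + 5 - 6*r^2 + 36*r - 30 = -5*a^2 + 30*a - 6*r^2 + r*(35 - 31*a) - 25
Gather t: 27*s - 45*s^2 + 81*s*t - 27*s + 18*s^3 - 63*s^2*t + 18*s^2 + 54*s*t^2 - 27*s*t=18*s^3 - 27*s^2 + 54*s*t^2 + t*(-63*s^2 + 54*s)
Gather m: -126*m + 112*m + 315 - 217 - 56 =42 - 14*m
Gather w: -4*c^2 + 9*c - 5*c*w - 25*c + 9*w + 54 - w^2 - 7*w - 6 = -4*c^2 - 16*c - w^2 + w*(2 - 5*c) + 48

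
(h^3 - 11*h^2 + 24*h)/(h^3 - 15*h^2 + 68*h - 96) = h/(h - 4)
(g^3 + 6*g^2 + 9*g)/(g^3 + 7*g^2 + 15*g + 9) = g/(g + 1)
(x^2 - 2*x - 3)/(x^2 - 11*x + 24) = (x + 1)/(x - 8)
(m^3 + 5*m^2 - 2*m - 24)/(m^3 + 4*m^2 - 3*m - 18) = (m + 4)/(m + 3)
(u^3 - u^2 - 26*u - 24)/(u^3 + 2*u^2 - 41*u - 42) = (u + 4)/(u + 7)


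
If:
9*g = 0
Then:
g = 0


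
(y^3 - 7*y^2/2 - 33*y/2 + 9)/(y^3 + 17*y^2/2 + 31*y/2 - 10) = (y^2 - 3*y - 18)/(y^2 + 9*y + 20)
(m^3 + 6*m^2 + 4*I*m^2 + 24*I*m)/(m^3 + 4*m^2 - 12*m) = (m + 4*I)/(m - 2)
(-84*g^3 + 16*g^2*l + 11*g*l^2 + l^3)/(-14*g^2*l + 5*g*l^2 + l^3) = (6*g + l)/l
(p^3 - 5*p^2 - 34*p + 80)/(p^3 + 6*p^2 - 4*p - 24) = (p^2 - 3*p - 40)/(p^2 + 8*p + 12)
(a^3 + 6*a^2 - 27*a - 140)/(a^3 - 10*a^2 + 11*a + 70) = (a^2 + 11*a + 28)/(a^2 - 5*a - 14)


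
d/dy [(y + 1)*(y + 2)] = 2*y + 3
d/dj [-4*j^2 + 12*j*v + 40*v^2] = -8*j + 12*v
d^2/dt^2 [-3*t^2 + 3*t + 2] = -6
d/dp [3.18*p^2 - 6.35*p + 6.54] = 6.36*p - 6.35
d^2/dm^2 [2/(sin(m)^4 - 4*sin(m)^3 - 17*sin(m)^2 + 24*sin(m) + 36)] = 4*(-8*sin(m)^7 + 54*sin(m)^6 - 14*sin(m)^5 - 408*sin(m)^4 + 157*sin(m)^3 + 399*sin(m)^2 - 1548*sin(m) + 1188)/((sin(m) - 6)^3*(sin(m) - 2)^3*(sin(m) + 1)^2*(sin(m) + 3)^3)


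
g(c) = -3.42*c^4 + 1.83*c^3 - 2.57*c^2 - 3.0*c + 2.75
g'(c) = -13.68*c^3 + 5.49*c^2 - 5.14*c - 3.0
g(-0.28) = 3.33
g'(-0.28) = -0.83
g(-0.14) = 3.11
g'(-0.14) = -2.14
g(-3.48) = -596.64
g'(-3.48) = 657.91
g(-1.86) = -53.27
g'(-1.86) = 113.58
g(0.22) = 1.98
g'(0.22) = -4.01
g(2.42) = -110.92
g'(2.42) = -177.17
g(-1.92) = -60.39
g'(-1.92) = 123.93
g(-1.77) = -43.71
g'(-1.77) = 99.16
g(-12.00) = -74410.69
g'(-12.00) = 24488.28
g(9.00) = -21336.97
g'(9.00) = -9577.29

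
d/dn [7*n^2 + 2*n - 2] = 14*n + 2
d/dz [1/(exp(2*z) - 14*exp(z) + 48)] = 2*(7 - exp(z))*exp(z)/(exp(2*z) - 14*exp(z) + 48)^2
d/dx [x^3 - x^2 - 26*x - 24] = 3*x^2 - 2*x - 26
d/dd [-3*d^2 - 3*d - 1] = -6*d - 3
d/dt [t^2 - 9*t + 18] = 2*t - 9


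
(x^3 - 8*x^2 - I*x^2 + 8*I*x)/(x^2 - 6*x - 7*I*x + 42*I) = x*(x^2 - 8*x - I*x + 8*I)/(x^2 - 6*x - 7*I*x + 42*I)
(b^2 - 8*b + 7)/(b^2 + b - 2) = (b - 7)/(b + 2)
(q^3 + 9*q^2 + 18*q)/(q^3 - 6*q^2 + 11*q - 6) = q*(q^2 + 9*q + 18)/(q^3 - 6*q^2 + 11*q - 6)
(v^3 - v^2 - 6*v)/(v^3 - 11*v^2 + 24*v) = (v + 2)/(v - 8)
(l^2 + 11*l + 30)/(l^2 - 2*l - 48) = (l + 5)/(l - 8)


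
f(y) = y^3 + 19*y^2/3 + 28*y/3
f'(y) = 3*y^2 + 38*y/3 + 28/3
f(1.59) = 34.87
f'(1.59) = 37.06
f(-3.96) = 0.26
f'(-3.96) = 6.22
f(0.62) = 8.46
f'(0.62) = 18.34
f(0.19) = 2.01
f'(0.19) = 11.85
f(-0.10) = -0.87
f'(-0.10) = 8.10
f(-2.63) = 1.07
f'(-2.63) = -3.23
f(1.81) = 43.57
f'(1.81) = 42.09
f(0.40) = 4.81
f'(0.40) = 14.88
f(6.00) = 500.00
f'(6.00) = 193.33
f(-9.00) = -300.00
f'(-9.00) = 138.33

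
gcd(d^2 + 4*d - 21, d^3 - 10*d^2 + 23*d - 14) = 1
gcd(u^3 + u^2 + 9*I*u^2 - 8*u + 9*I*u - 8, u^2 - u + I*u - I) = u + I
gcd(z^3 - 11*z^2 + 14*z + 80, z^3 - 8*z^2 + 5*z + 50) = z^2 - 3*z - 10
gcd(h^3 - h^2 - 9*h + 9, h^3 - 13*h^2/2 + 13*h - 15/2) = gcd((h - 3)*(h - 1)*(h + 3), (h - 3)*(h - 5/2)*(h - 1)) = h^2 - 4*h + 3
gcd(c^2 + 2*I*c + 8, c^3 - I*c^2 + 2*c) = c - 2*I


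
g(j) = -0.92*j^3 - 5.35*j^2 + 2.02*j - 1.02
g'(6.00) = -161.54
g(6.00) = -380.22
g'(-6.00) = -33.14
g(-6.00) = -7.02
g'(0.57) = -4.98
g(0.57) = -1.78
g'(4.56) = -104.16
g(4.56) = -190.29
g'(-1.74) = 12.28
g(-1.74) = -15.89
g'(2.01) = -30.64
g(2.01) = -26.05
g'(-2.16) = 12.25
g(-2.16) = -21.07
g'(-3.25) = 7.64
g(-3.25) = -32.51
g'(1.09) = -12.92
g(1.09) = -6.37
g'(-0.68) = 8.02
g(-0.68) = -4.58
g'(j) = -2.76*j^2 - 10.7*j + 2.02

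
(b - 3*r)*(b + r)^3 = b^4 - 6*b^2*r^2 - 8*b*r^3 - 3*r^4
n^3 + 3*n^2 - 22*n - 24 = (n - 4)*(n + 1)*(n + 6)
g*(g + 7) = g^2 + 7*g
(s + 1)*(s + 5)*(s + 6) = s^3 + 12*s^2 + 41*s + 30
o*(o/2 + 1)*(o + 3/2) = o^3/2 + 7*o^2/4 + 3*o/2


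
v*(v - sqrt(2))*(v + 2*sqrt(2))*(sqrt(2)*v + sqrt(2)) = sqrt(2)*v^4 + sqrt(2)*v^3 + 2*v^3 - 4*sqrt(2)*v^2 + 2*v^2 - 4*sqrt(2)*v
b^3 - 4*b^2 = b^2*(b - 4)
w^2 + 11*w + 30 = (w + 5)*(w + 6)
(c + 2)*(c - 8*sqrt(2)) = c^2 - 8*sqrt(2)*c + 2*c - 16*sqrt(2)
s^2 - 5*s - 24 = (s - 8)*(s + 3)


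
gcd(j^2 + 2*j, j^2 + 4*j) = j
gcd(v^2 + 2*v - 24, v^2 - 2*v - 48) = v + 6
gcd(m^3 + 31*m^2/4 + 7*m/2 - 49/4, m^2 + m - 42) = m + 7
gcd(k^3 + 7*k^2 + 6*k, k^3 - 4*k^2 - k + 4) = k + 1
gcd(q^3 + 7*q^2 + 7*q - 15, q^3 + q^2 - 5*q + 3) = q^2 + 2*q - 3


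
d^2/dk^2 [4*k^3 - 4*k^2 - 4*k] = 24*k - 8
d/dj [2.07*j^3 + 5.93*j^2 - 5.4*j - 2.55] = 6.21*j^2 + 11.86*j - 5.4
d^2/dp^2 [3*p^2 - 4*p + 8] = 6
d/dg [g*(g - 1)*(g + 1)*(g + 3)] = 4*g^3 + 9*g^2 - 2*g - 3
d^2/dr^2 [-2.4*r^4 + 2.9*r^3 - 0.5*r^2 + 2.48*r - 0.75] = -28.8*r^2 + 17.4*r - 1.0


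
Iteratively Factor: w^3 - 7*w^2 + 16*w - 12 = (w - 2)*(w^2 - 5*w + 6) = (w - 2)^2*(w - 3)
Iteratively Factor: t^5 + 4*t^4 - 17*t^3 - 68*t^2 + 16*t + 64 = (t + 1)*(t^4 + 3*t^3 - 20*t^2 - 48*t + 64) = (t - 1)*(t + 1)*(t^3 + 4*t^2 - 16*t - 64) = (t - 1)*(t + 1)*(t + 4)*(t^2 - 16) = (t - 4)*(t - 1)*(t + 1)*(t + 4)*(t + 4)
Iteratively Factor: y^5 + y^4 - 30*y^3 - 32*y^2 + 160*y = (y + 4)*(y^4 - 3*y^3 - 18*y^2 + 40*y) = y*(y + 4)*(y^3 - 3*y^2 - 18*y + 40) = y*(y + 4)^2*(y^2 - 7*y + 10) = y*(y - 5)*(y + 4)^2*(y - 2)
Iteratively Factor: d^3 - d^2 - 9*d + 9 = (d - 1)*(d^2 - 9) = (d - 3)*(d - 1)*(d + 3)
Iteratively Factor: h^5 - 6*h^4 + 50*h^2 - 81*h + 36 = (h + 3)*(h^4 - 9*h^3 + 27*h^2 - 31*h + 12) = (h - 4)*(h + 3)*(h^3 - 5*h^2 + 7*h - 3) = (h - 4)*(h - 1)*(h + 3)*(h^2 - 4*h + 3) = (h - 4)*(h - 1)^2*(h + 3)*(h - 3)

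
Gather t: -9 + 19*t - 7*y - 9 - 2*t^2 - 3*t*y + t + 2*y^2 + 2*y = -2*t^2 + t*(20 - 3*y) + 2*y^2 - 5*y - 18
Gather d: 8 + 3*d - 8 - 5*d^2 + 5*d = -5*d^2 + 8*d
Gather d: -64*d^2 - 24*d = -64*d^2 - 24*d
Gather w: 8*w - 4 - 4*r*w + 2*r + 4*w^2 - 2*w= 2*r + 4*w^2 + w*(6 - 4*r) - 4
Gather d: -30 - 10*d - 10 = -10*d - 40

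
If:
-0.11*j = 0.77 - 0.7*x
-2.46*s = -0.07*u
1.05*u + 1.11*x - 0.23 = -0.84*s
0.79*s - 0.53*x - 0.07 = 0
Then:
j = -7.75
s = 0.01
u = 0.34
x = -0.12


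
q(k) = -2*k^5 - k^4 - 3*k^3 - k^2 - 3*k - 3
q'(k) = -10*k^4 - 4*k^3 - 9*k^2 - 2*k - 3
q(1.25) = -22.72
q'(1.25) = -51.79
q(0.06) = -3.18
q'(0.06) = -3.15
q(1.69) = -61.14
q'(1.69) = -132.97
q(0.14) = -3.45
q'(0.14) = -3.47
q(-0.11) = -2.68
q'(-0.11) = -2.89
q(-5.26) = 7709.23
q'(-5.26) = -7314.32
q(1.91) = -97.43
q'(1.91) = -200.61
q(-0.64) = -0.66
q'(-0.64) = -6.04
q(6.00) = -17553.00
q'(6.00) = -14163.00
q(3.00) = -669.00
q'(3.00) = -1008.00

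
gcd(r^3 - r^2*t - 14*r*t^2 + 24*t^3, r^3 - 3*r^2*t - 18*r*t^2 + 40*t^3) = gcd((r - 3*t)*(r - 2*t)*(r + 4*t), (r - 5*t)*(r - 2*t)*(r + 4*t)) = r^2 + 2*r*t - 8*t^2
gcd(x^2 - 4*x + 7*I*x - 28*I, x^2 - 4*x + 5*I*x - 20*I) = x - 4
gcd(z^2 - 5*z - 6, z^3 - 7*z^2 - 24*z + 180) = z - 6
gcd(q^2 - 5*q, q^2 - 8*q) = q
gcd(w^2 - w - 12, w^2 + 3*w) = w + 3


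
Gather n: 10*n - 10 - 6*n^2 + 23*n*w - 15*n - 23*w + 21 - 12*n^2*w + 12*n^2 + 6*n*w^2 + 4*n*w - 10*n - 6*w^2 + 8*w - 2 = n^2*(6 - 12*w) + n*(6*w^2 + 27*w - 15) - 6*w^2 - 15*w + 9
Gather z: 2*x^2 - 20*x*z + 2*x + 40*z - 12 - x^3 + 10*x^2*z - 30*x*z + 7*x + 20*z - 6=-x^3 + 2*x^2 + 9*x + z*(10*x^2 - 50*x + 60) - 18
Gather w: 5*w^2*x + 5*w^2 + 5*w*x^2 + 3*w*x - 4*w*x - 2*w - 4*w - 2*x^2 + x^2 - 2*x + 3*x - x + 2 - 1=w^2*(5*x + 5) + w*(5*x^2 - x - 6) - x^2 + 1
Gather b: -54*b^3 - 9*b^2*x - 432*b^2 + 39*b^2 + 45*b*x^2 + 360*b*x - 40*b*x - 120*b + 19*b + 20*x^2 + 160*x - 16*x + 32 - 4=-54*b^3 + b^2*(-9*x - 393) + b*(45*x^2 + 320*x - 101) + 20*x^2 + 144*x + 28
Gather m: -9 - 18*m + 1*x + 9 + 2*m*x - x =m*(2*x - 18)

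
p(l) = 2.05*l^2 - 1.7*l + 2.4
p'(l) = 4.1*l - 1.7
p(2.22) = 8.73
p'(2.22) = 7.40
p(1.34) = 3.80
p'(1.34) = 3.79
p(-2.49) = 19.34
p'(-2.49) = -11.91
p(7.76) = 112.65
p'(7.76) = 30.12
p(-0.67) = 4.46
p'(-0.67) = -4.45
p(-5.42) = 71.84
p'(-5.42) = -23.92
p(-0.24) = 2.93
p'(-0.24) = -2.68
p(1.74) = 5.65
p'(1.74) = 5.43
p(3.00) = 15.75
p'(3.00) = 10.60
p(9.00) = 153.15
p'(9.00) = 35.20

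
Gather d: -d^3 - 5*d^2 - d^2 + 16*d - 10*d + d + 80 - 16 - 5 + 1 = -d^3 - 6*d^2 + 7*d + 60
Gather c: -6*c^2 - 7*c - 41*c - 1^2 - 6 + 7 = -6*c^2 - 48*c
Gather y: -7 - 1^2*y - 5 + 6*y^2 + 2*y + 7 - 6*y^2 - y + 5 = 0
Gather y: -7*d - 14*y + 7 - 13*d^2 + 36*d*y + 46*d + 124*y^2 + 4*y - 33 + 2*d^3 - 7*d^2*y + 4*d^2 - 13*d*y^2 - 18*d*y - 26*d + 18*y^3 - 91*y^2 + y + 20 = 2*d^3 - 9*d^2 + 13*d + 18*y^3 + y^2*(33 - 13*d) + y*(-7*d^2 + 18*d - 9) - 6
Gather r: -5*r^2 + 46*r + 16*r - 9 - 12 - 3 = -5*r^2 + 62*r - 24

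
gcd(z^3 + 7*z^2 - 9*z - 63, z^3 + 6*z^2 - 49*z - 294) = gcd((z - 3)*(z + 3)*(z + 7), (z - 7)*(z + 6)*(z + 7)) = z + 7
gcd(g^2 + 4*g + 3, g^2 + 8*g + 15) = g + 3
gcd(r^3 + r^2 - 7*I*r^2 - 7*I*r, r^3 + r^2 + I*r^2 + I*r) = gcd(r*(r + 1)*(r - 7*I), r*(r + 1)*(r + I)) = r^2 + r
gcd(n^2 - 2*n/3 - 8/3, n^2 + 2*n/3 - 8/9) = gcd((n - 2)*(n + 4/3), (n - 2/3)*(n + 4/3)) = n + 4/3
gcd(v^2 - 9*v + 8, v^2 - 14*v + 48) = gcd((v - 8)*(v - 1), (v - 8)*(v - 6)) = v - 8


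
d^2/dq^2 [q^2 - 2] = 2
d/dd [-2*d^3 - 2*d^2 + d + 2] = -6*d^2 - 4*d + 1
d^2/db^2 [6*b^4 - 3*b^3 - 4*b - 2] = 18*b*(4*b - 1)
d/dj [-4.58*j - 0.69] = -4.58000000000000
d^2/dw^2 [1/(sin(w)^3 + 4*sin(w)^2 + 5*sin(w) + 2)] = (-9*sin(w)^3 - 17*sin(w)^2 + 16*sin(w) + 34)/((sin(w) + 1)^3*(sin(w) + 2)^3)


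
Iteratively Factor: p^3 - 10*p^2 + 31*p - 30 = (p - 2)*(p^2 - 8*p + 15) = (p - 5)*(p - 2)*(p - 3)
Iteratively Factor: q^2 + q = (q)*(q + 1)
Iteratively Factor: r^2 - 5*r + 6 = (r - 2)*(r - 3)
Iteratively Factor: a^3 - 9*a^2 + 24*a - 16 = (a - 1)*(a^2 - 8*a + 16) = (a - 4)*(a - 1)*(a - 4)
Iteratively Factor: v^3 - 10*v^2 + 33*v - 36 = (v - 3)*(v^2 - 7*v + 12) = (v - 3)^2*(v - 4)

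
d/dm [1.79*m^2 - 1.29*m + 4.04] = 3.58*m - 1.29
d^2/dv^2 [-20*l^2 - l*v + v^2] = 2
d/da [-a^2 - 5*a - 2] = -2*a - 5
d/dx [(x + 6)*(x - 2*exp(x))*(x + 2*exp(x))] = 3*x^2 - 8*x*exp(2*x) + 12*x - 52*exp(2*x)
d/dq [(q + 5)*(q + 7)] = 2*q + 12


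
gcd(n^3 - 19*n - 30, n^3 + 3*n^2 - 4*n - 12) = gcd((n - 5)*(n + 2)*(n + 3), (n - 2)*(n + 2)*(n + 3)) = n^2 + 5*n + 6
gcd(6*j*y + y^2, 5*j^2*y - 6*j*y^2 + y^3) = y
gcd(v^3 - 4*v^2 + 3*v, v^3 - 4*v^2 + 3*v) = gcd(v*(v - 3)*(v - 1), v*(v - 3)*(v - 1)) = v^3 - 4*v^2 + 3*v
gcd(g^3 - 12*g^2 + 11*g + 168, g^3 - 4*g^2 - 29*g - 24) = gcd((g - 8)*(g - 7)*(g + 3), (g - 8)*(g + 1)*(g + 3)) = g^2 - 5*g - 24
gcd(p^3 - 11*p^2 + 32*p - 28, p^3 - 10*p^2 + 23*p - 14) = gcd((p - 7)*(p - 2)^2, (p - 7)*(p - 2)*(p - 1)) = p^2 - 9*p + 14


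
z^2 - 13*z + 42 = (z - 7)*(z - 6)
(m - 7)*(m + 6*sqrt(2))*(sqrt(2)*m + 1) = sqrt(2)*m^3 - 7*sqrt(2)*m^2 + 13*m^2 - 91*m + 6*sqrt(2)*m - 42*sqrt(2)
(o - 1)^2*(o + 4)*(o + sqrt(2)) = o^4 + sqrt(2)*o^3 + 2*o^3 - 7*o^2 + 2*sqrt(2)*o^2 - 7*sqrt(2)*o + 4*o + 4*sqrt(2)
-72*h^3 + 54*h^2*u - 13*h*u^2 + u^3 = (-6*h + u)*(-4*h + u)*(-3*h + u)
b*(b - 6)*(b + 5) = b^3 - b^2 - 30*b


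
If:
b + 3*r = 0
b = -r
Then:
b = 0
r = 0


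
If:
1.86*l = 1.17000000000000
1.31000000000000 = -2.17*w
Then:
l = 0.63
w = -0.60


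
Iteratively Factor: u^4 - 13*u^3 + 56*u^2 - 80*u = (u - 4)*(u^3 - 9*u^2 + 20*u) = u*(u - 4)*(u^2 - 9*u + 20) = u*(u - 4)^2*(u - 5)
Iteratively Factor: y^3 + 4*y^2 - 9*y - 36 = (y - 3)*(y^2 + 7*y + 12) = (y - 3)*(y + 4)*(y + 3)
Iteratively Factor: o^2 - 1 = (o + 1)*(o - 1)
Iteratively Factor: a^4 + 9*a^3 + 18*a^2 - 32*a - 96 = (a + 3)*(a^3 + 6*a^2 - 32) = (a + 3)*(a + 4)*(a^2 + 2*a - 8) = (a + 3)*(a + 4)^2*(a - 2)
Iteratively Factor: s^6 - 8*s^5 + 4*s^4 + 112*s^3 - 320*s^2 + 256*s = (s)*(s^5 - 8*s^4 + 4*s^3 + 112*s^2 - 320*s + 256) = s*(s - 2)*(s^4 - 6*s^3 - 8*s^2 + 96*s - 128) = s*(s - 2)*(s + 4)*(s^3 - 10*s^2 + 32*s - 32) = s*(s - 4)*(s - 2)*(s + 4)*(s^2 - 6*s + 8) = s*(s - 4)*(s - 2)^2*(s + 4)*(s - 4)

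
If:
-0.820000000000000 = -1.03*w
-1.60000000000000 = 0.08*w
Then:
No Solution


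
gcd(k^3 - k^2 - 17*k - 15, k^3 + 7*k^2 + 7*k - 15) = k + 3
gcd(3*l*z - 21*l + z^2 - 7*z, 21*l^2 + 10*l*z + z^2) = 3*l + z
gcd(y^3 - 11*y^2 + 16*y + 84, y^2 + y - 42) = y - 6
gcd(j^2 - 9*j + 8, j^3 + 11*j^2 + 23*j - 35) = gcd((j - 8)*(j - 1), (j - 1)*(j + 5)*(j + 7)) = j - 1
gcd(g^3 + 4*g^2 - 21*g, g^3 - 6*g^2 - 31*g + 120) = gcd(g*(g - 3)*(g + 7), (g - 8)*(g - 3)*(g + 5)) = g - 3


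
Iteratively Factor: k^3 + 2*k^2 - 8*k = (k)*(k^2 + 2*k - 8) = k*(k - 2)*(k + 4)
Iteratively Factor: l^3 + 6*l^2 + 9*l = (l)*(l^2 + 6*l + 9) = l*(l + 3)*(l + 3)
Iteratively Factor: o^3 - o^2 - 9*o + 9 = (o - 1)*(o^2 - 9) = (o - 3)*(o - 1)*(o + 3)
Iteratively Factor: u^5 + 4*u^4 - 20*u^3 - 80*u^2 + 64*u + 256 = (u + 4)*(u^4 - 20*u^2 + 64) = (u - 2)*(u + 4)*(u^3 + 2*u^2 - 16*u - 32) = (u - 2)*(u + 4)^2*(u^2 - 2*u - 8) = (u - 4)*(u - 2)*(u + 4)^2*(u + 2)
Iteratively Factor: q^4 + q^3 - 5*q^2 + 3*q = (q - 1)*(q^3 + 2*q^2 - 3*q) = (q - 1)*(q + 3)*(q^2 - q) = (q - 1)^2*(q + 3)*(q)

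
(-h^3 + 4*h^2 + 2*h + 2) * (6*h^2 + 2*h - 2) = -6*h^5 + 22*h^4 + 22*h^3 + 8*h^2 - 4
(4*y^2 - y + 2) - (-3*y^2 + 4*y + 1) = 7*y^2 - 5*y + 1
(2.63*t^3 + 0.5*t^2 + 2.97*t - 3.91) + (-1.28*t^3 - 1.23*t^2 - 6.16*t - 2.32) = 1.35*t^3 - 0.73*t^2 - 3.19*t - 6.23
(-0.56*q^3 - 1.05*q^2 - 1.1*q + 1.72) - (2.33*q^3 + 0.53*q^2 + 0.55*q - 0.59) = -2.89*q^3 - 1.58*q^2 - 1.65*q + 2.31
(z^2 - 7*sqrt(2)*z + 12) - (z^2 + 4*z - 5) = -7*sqrt(2)*z - 4*z + 17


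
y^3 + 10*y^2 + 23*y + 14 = (y + 1)*(y + 2)*(y + 7)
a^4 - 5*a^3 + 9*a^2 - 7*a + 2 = (a - 2)*(a - 1)^3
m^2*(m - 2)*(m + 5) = m^4 + 3*m^3 - 10*m^2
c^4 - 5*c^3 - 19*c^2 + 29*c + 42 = (c - 7)*(c - 2)*(c + 1)*(c + 3)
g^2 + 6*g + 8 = (g + 2)*(g + 4)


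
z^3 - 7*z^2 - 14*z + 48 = (z - 8)*(z - 2)*(z + 3)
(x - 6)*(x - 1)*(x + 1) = x^3 - 6*x^2 - x + 6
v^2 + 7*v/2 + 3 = (v + 3/2)*(v + 2)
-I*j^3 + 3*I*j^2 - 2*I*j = j*(j - 2)*(-I*j + I)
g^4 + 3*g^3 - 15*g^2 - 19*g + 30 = (g - 3)*(g - 1)*(g + 2)*(g + 5)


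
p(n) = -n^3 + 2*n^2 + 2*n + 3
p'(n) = -3*n^2 + 4*n + 2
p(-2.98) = 41.26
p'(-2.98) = -36.56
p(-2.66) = 30.65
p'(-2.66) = -29.87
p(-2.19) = 18.72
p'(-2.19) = -21.15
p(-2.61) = 29.18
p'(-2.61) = -28.88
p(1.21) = 6.58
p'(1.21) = 2.45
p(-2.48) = 25.59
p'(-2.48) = -26.37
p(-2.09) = 16.69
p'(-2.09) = -19.46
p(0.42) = 4.12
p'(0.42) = 3.15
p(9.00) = -546.00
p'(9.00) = -205.00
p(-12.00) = 1995.00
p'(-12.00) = -478.00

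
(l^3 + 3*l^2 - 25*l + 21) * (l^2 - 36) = l^5 + 3*l^4 - 61*l^3 - 87*l^2 + 900*l - 756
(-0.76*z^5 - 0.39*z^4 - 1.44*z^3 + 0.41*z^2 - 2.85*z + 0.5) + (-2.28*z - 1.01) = -0.76*z^5 - 0.39*z^4 - 1.44*z^3 + 0.41*z^2 - 5.13*z - 0.51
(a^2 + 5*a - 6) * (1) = a^2 + 5*a - 6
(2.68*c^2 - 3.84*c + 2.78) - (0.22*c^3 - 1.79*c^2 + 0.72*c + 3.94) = -0.22*c^3 + 4.47*c^2 - 4.56*c - 1.16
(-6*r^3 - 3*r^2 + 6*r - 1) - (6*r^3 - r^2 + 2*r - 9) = -12*r^3 - 2*r^2 + 4*r + 8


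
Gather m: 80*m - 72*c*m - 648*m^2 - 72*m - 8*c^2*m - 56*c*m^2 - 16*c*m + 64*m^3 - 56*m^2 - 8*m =64*m^3 + m^2*(-56*c - 704) + m*(-8*c^2 - 88*c)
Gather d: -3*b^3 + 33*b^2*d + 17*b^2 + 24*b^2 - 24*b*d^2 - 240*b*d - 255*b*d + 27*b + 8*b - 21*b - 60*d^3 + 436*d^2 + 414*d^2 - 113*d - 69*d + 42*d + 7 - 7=-3*b^3 + 41*b^2 + 14*b - 60*d^3 + d^2*(850 - 24*b) + d*(33*b^2 - 495*b - 140)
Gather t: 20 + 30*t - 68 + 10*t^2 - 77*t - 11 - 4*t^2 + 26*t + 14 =6*t^2 - 21*t - 45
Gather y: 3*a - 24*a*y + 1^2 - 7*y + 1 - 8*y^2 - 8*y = 3*a - 8*y^2 + y*(-24*a - 15) + 2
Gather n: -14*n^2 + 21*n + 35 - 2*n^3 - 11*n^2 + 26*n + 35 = -2*n^3 - 25*n^2 + 47*n + 70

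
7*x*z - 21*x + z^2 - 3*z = (7*x + z)*(z - 3)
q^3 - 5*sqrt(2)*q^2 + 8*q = q*(q - 4*sqrt(2))*(q - sqrt(2))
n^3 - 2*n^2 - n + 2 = (n - 2)*(n - 1)*(n + 1)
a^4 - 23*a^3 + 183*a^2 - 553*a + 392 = (a - 8)*(a - 7)^2*(a - 1)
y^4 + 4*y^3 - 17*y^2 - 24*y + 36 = (y - 3)*(y - 1)*(y + 2)*(y + 6)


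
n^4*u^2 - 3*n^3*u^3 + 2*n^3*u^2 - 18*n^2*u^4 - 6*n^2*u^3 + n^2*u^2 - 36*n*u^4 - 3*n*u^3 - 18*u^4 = (n - 6*u)*(n + 3*u)*(n*u + u)^2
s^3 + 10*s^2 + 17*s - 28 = (s - 1)*(s + 4)*(s + 7)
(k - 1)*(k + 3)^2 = k^3 + 5*k^2 + 3*k - 9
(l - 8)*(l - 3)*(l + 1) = l^3 - 10*l^2 + 13*l + 24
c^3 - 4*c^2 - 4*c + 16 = (c - 4)*(c - 2)*(c + 2)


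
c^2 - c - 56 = (c - 8)*(c + 7)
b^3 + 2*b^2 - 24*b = b*(b - 4)*(b + 6)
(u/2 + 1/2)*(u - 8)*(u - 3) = u^3/2 - 5*u^2 + 13*u/2 + 12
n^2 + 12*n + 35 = (n + 5)*(n + 7)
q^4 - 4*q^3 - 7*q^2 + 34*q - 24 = (q - 4)*(q - 2)*(q - 1)*(q + 3)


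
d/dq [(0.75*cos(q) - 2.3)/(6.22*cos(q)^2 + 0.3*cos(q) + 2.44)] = (4.665*cos(q)^2 - 28.612*cos(q) - 2.52)*sin(q)/(38.6884*cos(q)^4 + 3.732*cos(q)^3 + 30.4436*cos(q)^2 + 1.464*cos(q) + 5.9536)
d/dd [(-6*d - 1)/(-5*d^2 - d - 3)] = (30*d^2 + 6*d - (6*d + 1)*(10*d + 1) + 18)/(5*d^2 + d + 3)^2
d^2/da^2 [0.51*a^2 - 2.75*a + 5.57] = 1.02000000000000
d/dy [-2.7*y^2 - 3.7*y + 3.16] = -5.4*y - 3.7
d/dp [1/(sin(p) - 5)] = -cos(p)/(sin(p) - 5)^2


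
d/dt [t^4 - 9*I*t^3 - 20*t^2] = t*(4*t^2 - 27*I*t - 40)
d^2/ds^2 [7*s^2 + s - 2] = 14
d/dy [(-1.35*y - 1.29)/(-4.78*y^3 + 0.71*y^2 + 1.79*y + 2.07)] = (-12.906*y^3 - 17.5401*y^2 + 1.8318*y - 0.4854)/(22.8484*y^6 - 6.7876*y^5 - 16.6083*y^4 - 17.2474*y^3 + 6.1435*y^2 + 7.4106*y + 4.2849)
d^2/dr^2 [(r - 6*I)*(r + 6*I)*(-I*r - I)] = I*(-6*r - 2)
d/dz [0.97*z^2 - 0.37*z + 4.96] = 1.94*z - 0.37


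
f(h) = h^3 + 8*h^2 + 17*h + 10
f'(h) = 3*h^2 + 16*h + 17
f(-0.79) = 1.07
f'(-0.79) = 6.23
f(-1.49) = -0.88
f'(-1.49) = -0.18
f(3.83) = 248.64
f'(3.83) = 122.29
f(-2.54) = 2.05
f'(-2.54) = -4.29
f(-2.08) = 0.25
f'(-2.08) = -3.30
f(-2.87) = 3.47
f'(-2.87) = -4.21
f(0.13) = 12.35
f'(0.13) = 19.13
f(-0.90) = 0.45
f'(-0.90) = 5.03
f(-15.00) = -1820.00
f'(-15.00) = 452.00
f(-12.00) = -770.00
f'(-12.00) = 257.00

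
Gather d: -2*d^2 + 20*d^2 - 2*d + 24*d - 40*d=18*d^2 - 18*d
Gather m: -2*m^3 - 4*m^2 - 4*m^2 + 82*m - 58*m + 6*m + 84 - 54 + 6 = -2*m^3 - 8*m^2 + 30*m + 36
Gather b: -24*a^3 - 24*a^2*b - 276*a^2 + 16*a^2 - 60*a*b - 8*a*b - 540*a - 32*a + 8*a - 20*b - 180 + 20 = -24*a^3 - 260*a^2 - 564*a + b*(-24*a^2 - 68*a - 20) - 160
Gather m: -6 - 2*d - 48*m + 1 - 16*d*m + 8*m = -2*d + m*(-16*d - 40) - 5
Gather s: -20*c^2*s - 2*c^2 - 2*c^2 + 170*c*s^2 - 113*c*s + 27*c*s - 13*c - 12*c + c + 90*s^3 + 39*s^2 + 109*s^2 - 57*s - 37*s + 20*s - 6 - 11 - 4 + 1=-4*c^2 - 24*c + 90*s^3 + s^2*(170*c + 148) + s*(-20*c^2 - 86*c - 74) - 20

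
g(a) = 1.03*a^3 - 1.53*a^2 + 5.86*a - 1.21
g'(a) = 3.09*a^2 - 3.06*a + 5.86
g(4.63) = 95.35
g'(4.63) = 57.93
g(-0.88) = -8.25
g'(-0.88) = 10.95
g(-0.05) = -1.51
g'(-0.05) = 6.02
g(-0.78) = -7.20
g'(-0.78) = 10.13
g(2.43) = 18.77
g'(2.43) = 16.67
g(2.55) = 20.86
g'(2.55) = 18.15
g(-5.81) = -288.91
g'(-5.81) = 127.94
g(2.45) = 19.11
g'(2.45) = 16.91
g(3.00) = 30.41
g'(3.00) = 24.49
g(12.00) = 1628.63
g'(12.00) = 414.10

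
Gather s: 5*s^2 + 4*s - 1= 5*s^2 + 4*s - 1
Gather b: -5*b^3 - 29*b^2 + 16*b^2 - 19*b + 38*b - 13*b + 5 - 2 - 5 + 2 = -5*b^3 - 13*b^2 + 6*b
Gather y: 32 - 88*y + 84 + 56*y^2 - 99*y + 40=56*y^2 - 187*y + 156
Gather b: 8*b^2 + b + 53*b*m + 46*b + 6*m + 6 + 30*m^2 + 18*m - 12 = 8*b^2 + b*(53*m + 47) + 30*m^2 + 24*m - 6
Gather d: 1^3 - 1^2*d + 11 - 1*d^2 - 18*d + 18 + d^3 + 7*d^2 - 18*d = d^3 + 6*d^2 - 37*d + 30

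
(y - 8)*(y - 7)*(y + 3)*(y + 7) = y^4 - 5*y^3 - 73*y^2 + 245*y + 1176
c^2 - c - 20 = (c - 5)*(c + 4)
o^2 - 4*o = o*(o - 4)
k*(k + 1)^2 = k^3 + 2*k^2 + k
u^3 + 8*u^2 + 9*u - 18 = (u - 1)*(u + 3)*(u + 6)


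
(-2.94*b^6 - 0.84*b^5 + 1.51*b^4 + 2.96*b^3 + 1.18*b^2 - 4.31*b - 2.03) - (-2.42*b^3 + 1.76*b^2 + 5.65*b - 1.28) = -2.94*b^6 - 0.84*b^5 + 1.51*b^4 + 5.38*b^3 - 0.58*b^2 - 9.96*b - 0.75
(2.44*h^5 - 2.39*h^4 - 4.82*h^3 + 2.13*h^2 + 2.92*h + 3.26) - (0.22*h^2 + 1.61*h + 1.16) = 2.44*h^5 - 2.39*h^4 - 4.82*h^3 + 1.91*h^2 + 1.31*h + 2.1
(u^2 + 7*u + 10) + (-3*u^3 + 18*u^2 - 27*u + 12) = -3*u^3 + 19*u^2 - 20*u + 22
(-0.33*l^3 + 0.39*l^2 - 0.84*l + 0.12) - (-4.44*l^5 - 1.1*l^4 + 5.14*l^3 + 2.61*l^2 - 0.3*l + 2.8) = 4.44*l^5 + 1.1*l^4 - 5.47*l^3 - 2.22*l^2 - 0.54*l - 2.68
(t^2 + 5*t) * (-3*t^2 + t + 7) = -3*t^4 - 14*t^3 + 12*t^2 + 35*t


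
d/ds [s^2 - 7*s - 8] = 2*s - 7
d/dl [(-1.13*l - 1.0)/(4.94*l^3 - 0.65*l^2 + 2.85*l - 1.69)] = (11.1644*l^3 + 14.0855*l^2 - 1.3*l + 4.7597)/(24.4036*l^6 - 6.422*l^5 + 28.5805*l^4 - 20.4022*l^3 + 10.3195*l^2 - 9.633*l + 2.8561)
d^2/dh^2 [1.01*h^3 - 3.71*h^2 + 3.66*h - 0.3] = 6.06*h - 7.42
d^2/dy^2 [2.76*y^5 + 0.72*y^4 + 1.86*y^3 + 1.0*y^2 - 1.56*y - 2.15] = 55.2*y^3 + 8.64*y^2 + 11.16*y + 2.0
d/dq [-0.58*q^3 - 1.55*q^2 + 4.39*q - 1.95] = -1.74*q^2 - 3.1*q + 4.39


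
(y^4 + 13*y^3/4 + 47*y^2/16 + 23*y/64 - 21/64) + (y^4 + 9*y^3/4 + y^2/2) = 2*y^4 + 11*y^3/2 + 55*y^2/16 + 23*y/64 - 21/64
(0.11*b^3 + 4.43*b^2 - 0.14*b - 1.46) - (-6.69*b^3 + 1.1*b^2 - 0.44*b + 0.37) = 6.8*b^3 + 3.33*b^2 + 0.3*b - 1.83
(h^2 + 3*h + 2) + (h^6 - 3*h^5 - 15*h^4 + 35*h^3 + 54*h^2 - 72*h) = h^6 - 3*h^5 - 15*h^4 + 35*h^3 + 55*h^2 - 69*h + 2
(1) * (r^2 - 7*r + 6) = r^2 - 7*r + 6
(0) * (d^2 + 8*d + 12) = 0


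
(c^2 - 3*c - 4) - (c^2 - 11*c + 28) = 8*c - 32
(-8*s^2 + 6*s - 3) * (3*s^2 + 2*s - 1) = -24*s^4 + 2*s^3 + 11*s^2 - 12*s + 3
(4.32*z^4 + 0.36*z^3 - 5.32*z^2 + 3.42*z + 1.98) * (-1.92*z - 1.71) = -8.2944*z^5 - 8.0784*z^4 + 9.5988*z^3 + 2.5308*z^2 - 9.6498*z - 3.3858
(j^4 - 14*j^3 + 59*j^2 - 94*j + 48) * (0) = 0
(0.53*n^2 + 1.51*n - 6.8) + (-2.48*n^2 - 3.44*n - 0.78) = -1.95*n^2 - 1.93*n - 7.58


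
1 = 1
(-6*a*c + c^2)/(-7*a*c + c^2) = (6*a - c)/(7*a - c)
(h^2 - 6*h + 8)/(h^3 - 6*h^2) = (h^2 - 6*h + 8)/(h^2*(h - 6))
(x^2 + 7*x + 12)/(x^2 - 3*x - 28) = (x + 3)/(x - 7)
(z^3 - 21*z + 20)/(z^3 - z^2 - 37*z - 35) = (z^2 - 5*z + 4)/(z^2 - 6*z - 7)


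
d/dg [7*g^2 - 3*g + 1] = 14*g - 3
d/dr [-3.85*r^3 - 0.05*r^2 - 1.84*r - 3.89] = -11.55*r^2 - 0.1*r - 1.84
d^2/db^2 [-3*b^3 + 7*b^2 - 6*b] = 14 - 18*b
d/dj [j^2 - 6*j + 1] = 2*j - 6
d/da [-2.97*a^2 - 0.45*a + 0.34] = -5.94*a - 0.45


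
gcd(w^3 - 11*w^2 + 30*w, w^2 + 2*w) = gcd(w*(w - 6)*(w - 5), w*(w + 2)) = w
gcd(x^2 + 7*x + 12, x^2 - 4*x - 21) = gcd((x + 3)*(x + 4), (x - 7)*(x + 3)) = x + 3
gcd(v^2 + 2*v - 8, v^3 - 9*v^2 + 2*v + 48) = 1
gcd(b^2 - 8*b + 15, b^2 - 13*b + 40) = b - 5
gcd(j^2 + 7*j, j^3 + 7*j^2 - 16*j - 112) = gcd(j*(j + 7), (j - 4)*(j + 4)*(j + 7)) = j + 7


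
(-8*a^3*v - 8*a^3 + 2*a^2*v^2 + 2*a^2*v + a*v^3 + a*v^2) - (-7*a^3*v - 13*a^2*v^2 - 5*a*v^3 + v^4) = -a^3*v - 8*a^3 + 15*a^2*v^2 + 2*a^2*v + 6*a*v^3 + a*v^2 - v^4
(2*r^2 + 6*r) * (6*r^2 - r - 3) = 12*r^4 + 34*r^3 - 12*r^2 - 18*r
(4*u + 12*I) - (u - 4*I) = 3*u + 16*I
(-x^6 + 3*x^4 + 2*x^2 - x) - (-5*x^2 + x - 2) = -x^6 + 3*x^4 + 7*x^2 - 2*x + 2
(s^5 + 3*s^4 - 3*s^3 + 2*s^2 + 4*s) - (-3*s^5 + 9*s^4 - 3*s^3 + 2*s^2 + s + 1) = 4*s^5 - 6*s^4 + 3*s - 1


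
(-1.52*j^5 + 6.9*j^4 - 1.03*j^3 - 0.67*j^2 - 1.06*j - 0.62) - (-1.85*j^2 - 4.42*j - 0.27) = -1.52*j^5 + 6.9*j^4 - 1.03*j^3 + 1.18*j^2 + 3.36*j - 0.35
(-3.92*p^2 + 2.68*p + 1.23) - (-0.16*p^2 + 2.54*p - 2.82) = -3.76*p^2 + 0.14*p + 4.05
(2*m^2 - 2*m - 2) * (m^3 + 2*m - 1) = 2*m^5 - 2*m^4 + 2*m^3 - 6*m^2 - 2*m + 2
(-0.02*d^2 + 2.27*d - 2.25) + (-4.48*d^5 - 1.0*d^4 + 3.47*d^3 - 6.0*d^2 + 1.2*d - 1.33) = -4.48*d^5 - 1.0*d^4 + 3.47*d^3 - 6.02*d^2 + 3.47*d - 3.58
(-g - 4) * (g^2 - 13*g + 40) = -g^3 + 9*g^2 + 12*g - 160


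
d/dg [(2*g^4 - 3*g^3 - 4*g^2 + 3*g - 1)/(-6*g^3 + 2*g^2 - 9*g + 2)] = (-12*g^6 + 8*g^5 - 84*g^4 + 106*g^3 - 6*g^2 - 12*g - 3)/(36*g^6 - 24*g^5 + 112*g^4 - 60*g^3 + 89*g^2 - 36*g + 4)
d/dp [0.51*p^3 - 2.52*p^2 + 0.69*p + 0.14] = 1.53*p^2 - 5.04*p + 0.69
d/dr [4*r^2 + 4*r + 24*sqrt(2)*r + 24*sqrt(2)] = 8*r + 4 + 24*sqrt(2)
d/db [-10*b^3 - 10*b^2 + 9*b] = -30*b^2 - 20*b + 9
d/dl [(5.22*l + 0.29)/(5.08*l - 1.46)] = (13.277824 - 46.199552*l)/(5.08*l - 1.46)^3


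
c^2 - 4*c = c*(c - 4)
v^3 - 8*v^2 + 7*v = v*(v - 7)*(v - 1)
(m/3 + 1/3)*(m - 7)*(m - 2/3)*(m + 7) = m^4/3 + m^3/9 - 149*m^2/9 - 49*m/9 + 98/9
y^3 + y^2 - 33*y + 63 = (y - 3)^2*(y + 7)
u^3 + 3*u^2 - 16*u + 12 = (u - 2)*(u - 1)*(u + 6)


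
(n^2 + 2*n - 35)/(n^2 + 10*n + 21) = (n - 5)/(n + 3)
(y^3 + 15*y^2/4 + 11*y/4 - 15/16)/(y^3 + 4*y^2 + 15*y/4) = (y - 1/4)/y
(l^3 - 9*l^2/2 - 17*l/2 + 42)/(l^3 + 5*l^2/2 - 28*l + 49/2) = (l^2 - l - 12)/(l^2 + 6*l - 7)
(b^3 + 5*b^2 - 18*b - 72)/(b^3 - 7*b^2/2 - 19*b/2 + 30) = 2*(b + 6)/(2*b - 5)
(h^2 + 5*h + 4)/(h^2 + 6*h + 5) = (h + 4)/(h + 5)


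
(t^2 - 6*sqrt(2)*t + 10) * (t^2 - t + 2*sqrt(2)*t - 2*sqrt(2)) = t^4 - 4*sqrt(2)*t^3 - t^3 - 14*t^2 + 4*sqrt(2)*t^2 + 14*t + 20*sqrt(2)*t - 20*sqrt(2)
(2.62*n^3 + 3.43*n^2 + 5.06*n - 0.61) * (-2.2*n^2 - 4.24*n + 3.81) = -5.764*n^5 - 18.6548*n^4 - 15.693*n^3 - 7.0441*n^2 + 21.865*n - 2.3241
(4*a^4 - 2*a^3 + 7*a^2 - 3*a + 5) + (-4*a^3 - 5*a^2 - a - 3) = 4*a^4 - 6*a^3 + 2*a^2 - 4*a + 2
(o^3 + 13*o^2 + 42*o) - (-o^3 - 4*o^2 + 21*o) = 2*o^3 + 17*o^2 + 21*o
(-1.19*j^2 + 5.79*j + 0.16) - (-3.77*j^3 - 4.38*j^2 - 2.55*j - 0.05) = 3.77*j^3 + 3.19*j^2 + 8.34*j + 0.21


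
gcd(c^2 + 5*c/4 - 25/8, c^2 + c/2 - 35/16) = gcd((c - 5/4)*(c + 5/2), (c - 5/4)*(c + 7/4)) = c - 5/4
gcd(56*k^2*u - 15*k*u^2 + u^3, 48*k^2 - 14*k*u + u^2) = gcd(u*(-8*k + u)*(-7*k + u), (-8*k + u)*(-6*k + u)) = -8*k + u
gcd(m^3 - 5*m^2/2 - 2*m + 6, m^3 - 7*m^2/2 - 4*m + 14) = m - 2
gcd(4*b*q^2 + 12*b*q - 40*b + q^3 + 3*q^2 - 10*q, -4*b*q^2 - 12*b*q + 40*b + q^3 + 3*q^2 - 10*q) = q^2 + 3*q - 10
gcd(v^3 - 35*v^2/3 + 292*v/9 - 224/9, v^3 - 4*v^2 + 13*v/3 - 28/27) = v^2 - 11*v/3 + 28/9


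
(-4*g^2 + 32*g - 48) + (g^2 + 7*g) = -3*g^2 + 39*g - 48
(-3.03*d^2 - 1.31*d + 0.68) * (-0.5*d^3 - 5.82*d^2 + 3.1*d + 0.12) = 1.515*d^5 + 18.2896*d^4 - 2.1088*d^3 - 8.3822*d^2 + 1.9508*d + 0.0816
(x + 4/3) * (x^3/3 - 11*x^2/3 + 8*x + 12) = x^4/3 - 29*x^3/9 + 28*x^2/9 + 68*x/3 + 16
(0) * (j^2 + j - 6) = 0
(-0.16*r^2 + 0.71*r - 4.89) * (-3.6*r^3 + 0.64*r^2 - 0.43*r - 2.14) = 0.576*r^5 - 2.6584*r^4 + 18.1272*r^3 - 3.0925*r^2 + 0.5833*r + 10.4646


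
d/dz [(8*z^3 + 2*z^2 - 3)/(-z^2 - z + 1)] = (-8*z^4 - 16*z^3 + 22*z^2 - 2*z - 3)/(z^4 + 2*z^3 - z^2 - 2*z + 1)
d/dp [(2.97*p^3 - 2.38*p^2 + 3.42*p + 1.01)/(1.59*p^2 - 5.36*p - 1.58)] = (4.7223*p^4 - 31.8384*p^3 - 6.7588*p^2 + 4.309*p + 0.0100000000000007)/(2.5281*p^4 - 17.0448*p^3 + 23.7052*p^2 + 16.9376*p + 2.4964)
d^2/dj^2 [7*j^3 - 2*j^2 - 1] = 42*j - 4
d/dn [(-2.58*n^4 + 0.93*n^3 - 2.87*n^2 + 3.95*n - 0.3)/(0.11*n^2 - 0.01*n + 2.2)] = (-0.5676*n^5 + 0.1797*n^4 - 22.7226*n^3 + 5.7322*n^2 - 12.562*n + 8.687)/(0.0121*n^4 - 0.0022*n^3 + 0.4841*n^2 - 0.044*n + 4.84)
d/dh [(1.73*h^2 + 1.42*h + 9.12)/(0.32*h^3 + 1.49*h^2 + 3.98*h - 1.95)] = (-0.5536*h^4 - 0.9088*h^3 - 3.9856*h^2 - 33.9246*h - 39.0666)/(0.1024*h^6 + 0.9536*h^5 + 4.7673*h^4 + 10.6124*h^3 + 10.0294*h^2 - 15.522*h + 3.8025)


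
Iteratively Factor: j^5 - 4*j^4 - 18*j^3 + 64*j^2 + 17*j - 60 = (j - 1)*(j^4 - 3*j^3 - 21*j^2 + 43*j + 60) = (j - 3)*(j - 1)*(j^3 - 21*j - 20) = (j - 5)*(j - 3)*(j - 1)*(j^2 + 5*j + 4) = (j - 5)*(j - 3)*(j - 1)*(j + 1)*(j + 4)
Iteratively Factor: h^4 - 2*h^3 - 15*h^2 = (h + 3)*(h^3 - 5*h^2) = h*(h + 3)*(h^2 - 5*h) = h^2*(h + 3)*(h - 5)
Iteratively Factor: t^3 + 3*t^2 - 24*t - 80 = (t - 5)*(t^2 + 8*t + 16) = (t - 5)*(t + 4)*(t + 4)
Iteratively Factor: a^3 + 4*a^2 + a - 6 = (a + 3)*(a^2 + a - 2) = (a - 1)*(a + 3)*(a + 2)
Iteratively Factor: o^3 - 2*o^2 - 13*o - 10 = (o - 5)*(o^2 + 3*o + 2) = (o - 5)*(o + 2)*(o + 1)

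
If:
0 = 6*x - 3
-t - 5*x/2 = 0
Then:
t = -5/4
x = 1/2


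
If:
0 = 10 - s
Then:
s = 10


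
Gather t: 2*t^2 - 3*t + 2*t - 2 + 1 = 2*t^2 - t - 1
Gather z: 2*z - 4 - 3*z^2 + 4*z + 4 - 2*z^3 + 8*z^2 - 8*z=-2*z^3 + 5*z^2 - 2*z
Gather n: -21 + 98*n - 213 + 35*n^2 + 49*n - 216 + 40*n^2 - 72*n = 75*n^2 + 75*n - 450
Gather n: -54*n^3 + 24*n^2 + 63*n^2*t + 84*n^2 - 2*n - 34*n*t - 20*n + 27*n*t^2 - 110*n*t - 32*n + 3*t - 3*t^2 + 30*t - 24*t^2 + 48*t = -54*n^3 + n^2*(63*t + 108) + n*(27*t^2 - 144*t - 54) - 27*t^2 + 81*t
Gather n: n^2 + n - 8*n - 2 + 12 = n^2 - 7*n + 10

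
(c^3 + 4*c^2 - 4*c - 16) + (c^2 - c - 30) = c^3 + 5*c^2 - 5*c - 46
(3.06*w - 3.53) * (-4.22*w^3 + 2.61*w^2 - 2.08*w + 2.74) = -12.9132*w^4 + 22.8832*w^3 - 15.5781*w^2 + 15.7268*w - 9.6722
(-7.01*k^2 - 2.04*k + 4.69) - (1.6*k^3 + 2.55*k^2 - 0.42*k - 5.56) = -1.6*k^3 - 9.56*k^2 - 1.62*k + 10.25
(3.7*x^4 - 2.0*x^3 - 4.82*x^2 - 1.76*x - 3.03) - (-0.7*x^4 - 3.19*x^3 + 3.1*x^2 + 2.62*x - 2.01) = 4.4*x^4 + 1.19*x^3 - 7.92*x^2 - 4.38*x - 1.02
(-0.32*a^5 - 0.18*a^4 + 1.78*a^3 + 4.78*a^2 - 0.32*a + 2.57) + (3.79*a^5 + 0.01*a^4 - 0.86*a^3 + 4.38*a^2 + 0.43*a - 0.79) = 3.47*a^5 - 0.17*a^4 + 0.92*a^3 + 9.16*a^2 + 0.11*a + 1.78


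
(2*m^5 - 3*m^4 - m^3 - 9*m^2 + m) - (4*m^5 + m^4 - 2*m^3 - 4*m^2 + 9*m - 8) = -2*m^5 - 4*m^4 + m^3 - 5*m^2 - 8*m + 8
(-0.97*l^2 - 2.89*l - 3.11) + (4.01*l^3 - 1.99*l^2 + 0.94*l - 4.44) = 4.01*l^3 - 2.96*l^2 - 1.95*l - 7.55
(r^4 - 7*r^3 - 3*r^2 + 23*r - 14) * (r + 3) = r^5 - 4*r^4 - 24*r^3 + 14*r^2 + 55*r - 42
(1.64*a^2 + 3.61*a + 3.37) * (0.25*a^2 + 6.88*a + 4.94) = 0.41*a^4 + 12.1857*a^3 + 33.7809*a^2 + 41.019*a + 16.6478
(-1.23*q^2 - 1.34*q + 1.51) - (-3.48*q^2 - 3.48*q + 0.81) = 2.25*q^2 + 2.14*q + 0.7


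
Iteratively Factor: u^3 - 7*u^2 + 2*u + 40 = (u + 2)*(u^2 - 9*u + 20) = (u - 5)*(u + 2)*(u - 4)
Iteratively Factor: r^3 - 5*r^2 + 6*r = (r - 2)*(r^2 - 3*r) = r*(r - 2)*(r - 3)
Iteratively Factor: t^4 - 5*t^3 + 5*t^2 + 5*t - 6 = (t - 3)*(t^3 - 2*t^2 - t + 2) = (t - 3)*(t - 2)*(t^2 - 1) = (t - 3)*(t - 2)*(t - 1)*(t + 1)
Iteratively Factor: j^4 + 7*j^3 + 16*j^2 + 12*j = (j + 3)*(j^3 + 4*j^2 + 4*j) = (j + 2)*(j + 3)*(j^2 + 2*j) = (j + 2)^2*(j + 3)*(j)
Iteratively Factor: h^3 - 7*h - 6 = (h - 3)*(h^2 + 3*h + 2) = (h - 3)*(h + 2)*(h + 1)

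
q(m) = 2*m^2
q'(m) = 4*m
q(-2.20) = 9.68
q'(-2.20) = -8.80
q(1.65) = 5.44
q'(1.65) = 6.60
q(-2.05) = 8.40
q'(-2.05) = -8.20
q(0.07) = 0.01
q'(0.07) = 0.28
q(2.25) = 10.12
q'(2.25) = 9.00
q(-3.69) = 27.23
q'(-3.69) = -14.76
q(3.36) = 22.58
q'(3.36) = 13.44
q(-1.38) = 3.81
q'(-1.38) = -5.52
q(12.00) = 288.00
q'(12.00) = 48.00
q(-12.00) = 288.00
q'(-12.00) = -48.00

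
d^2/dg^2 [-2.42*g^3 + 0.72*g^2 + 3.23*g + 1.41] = 1.44 - 14.52*g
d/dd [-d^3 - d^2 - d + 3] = -3*d^2 - 2*d - 1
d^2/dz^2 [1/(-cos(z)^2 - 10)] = 2*(2*sin(z)^4 + 19*sin(z)^2 - 11)/(cos(z)^2 + 10)^3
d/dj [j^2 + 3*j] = 2*j + 3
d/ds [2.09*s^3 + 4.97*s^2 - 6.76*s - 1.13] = 6.27*s^2 + 9.94*s - 6.76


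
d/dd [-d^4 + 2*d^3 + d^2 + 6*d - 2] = -4*d^3 + 6*d^2 + 2*d + 6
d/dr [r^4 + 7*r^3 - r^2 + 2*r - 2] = 4*r^3 + 21*r^2 - 2*r + 2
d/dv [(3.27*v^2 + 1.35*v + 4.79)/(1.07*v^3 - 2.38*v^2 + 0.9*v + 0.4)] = (-3.4989*v^4 - 2.889*v^3 - 9.2199*v^2 + 25.4164*v - 3.771)/(1.1449*v^6 - 5.0932*v^5 + 7.5904*v^4 - 3.428*v^3 - 1.094*v^2 + 0.72*v + 0.16)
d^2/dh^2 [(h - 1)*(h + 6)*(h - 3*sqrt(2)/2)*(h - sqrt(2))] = 12*h^2 - 15*sqrt(2)*h + 30*h - 25*sqrt(2) - 6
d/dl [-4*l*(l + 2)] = -8*l - 8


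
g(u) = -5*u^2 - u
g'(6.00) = -61.00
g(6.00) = -186.00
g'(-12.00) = 119.00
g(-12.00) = -708.00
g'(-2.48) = 23.80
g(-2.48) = -28.27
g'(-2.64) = 25.40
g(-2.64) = -32.21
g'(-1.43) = 13.30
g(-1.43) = -8.79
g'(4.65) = -47.50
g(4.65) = -112.76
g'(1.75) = -18.50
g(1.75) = -17.06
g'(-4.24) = 41.40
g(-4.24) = -85.65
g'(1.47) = -15.70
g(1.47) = -12.27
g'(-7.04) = 69.40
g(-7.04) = -240.77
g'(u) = -10*u - 1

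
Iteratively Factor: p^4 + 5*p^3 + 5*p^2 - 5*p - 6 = (p - 1)*(p^3 + 6*p^2 + 11*p + 6) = (p - 1)*(p + 3)*(p^2 + 3*p + 2) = (p - 1)*(p + 2)*(p + 3)*(p + 1)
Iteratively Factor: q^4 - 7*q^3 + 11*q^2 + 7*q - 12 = (q - 3)*(q^3 - 4*q^2 - q + 4) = (q - 3)*(q + 1)*(q^2 - 5*q + 4) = (q - 3)*(q - 1)*(q + 1)*(q - 4)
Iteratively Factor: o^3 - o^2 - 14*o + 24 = (o - 2)*(o^2 + o - 12) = (o - 3)*(o - 2)*(o + 4)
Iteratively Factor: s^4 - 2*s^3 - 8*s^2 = (s)*(s^3 - 2*s^2 - 8*s) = s*(s + 2)*(s^2 - 4*s) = s*(s - 4)*(s + 2)*(s)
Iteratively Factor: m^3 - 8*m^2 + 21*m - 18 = (m - 2)*(m^2 - 6*m + 9) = (m - 3)*(m - 2)*(m - 3)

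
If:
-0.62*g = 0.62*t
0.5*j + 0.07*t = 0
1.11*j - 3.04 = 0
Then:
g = 19.56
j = 2.74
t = -19.56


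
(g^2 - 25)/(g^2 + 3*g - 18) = (g^2 - 25)/(g^2 + 3*g - 18)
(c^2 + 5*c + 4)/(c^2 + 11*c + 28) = (c + 1)/(c + 7)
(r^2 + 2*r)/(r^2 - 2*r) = (r + 2)/(r - 2)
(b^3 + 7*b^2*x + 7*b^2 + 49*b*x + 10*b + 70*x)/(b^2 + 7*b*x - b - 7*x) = (b^2 + 7*b + 10)/(b - 1)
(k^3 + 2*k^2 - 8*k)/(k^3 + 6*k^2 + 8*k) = (k - 2)/(k + 2)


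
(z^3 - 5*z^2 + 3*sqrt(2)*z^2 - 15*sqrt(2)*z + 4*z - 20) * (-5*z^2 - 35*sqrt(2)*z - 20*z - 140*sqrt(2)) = -5*z^5 - 50*sqrt(2)*z^4 + 5*z^4 - 130*z^3 + 50*sqrt(2)*z^3 + 230*z^2 + 860*sqrt(2)*z^2 + 140*sqrt(2)*z + 4600*z + 2800*sqrt(2)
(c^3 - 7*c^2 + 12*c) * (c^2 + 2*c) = c^5 - 5*c^4 - 2*c^3 + 24*c^2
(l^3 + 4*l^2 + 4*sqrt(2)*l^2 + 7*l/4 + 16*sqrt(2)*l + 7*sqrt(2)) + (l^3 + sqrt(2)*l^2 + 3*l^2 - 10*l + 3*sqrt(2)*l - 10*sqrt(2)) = 2*l^3 + 7*l^2 + 5*sqrt(2)*l^2 - 33*l/4 + 19*sqrt(2)*l - 3*sqrt(2)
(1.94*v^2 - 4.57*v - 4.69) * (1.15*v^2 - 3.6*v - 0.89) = 2.231*v^4 - 12.2395*v^3 + 9.3319*v^2 + 20.9513*v + 4.1741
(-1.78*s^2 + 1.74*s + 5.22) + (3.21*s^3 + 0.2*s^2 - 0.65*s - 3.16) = 3.21*s^3 - 1.58*s^2 + 1.09*s + 2.06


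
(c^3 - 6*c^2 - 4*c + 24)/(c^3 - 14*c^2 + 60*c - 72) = (c + 2)/(c - 6)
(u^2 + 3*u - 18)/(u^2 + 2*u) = (u^2 + 3*u - 18)/(u*(u + 2))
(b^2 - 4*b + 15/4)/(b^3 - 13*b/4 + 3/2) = (2*b - 5)/(2*b^2 + 3*b - 2)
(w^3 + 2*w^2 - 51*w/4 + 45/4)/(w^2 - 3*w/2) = w + 7/2 - 15/(2*w)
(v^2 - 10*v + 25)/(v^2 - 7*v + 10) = (v - 5)/(v - 2)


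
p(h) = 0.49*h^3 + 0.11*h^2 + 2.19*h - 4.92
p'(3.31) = 19.02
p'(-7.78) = 89.46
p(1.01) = -2.09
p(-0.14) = -5.23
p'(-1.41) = 4.80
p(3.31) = 21.30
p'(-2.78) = 12.94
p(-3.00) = -23.73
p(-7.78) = -246.05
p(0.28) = -4.29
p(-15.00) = -1666.77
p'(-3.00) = 14.76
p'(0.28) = 2.37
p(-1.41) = -9.16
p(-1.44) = -9.31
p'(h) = 1.47*h^2 + 0.22*h + 2.19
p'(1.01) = 3.91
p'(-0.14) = 2.19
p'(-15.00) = 329.64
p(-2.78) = -20.69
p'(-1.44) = 4.92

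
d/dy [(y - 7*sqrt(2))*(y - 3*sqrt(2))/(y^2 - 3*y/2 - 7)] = 2*(-3*y^2 + 20*sqrt(2)*y^2 - 196*y + 126 + 140*sqrt(2))/(4*y^4 - 12*y^3 - 47*y^2 + 84*y + 196)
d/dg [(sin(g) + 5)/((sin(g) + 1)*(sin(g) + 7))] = (-10*sin(g) + cos(g)^2 - 34)*cos(g)/((sin(g) + 1)^2*(sin(g) + 7)^2)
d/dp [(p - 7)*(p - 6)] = 2*p - 13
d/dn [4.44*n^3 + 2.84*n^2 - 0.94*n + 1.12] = 13.32*n^2 + 5.68*n - 0.94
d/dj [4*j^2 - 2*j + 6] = 8*j - 2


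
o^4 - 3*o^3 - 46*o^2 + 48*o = o*(o - 8)*(o - 1)*(o + 6)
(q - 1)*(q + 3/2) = q^2 + q/2 - 3/2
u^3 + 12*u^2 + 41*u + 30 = (u + 1)*(u + 5)*(u + 6)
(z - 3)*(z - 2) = z^2 - 5*z + 6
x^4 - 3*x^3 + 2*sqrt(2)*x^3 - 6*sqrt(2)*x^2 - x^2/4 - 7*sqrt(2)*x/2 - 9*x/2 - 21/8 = (x - 7/2)*(x + 3*sqrt(2)/2)*(sqrt(2)*x/2 + 1/2)*(sqrt(2)*x + sqrt(2)/2)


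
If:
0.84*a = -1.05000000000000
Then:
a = -1.25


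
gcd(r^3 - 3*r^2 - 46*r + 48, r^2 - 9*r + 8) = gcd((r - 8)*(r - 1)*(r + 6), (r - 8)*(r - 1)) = r^2 - 9*r + 8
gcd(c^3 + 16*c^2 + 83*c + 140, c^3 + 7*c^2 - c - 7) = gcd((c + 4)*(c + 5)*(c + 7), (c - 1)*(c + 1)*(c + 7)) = c + 7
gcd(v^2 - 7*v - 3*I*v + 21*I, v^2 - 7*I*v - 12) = v - 3*I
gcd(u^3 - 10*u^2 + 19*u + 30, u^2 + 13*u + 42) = 1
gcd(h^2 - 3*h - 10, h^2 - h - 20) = h - 5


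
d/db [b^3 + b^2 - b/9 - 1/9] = 3*b^2 + 2*b - 1/9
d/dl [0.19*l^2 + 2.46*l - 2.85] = 0.38*l + 2.46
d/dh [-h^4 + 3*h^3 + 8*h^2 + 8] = h*(-4*h^2 + 9*h + 16)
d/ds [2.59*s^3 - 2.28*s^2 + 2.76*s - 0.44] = 7.77*s^2 - 4.56*s + 2.76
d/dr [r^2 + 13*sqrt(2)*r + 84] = 2*r + 13*sqrt(2)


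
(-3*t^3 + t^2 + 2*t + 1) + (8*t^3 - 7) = 5*t^3 + t^2 + 2*t - 6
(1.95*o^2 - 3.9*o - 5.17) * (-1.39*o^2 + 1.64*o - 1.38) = -2.7105*o^4 + 8.619*o^3 - 1.9007*o^2 - 3.0968*o + 7.1346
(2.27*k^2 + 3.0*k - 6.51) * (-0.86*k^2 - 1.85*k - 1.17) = -1.9522*k^4 - 6.7795*k^3 - 2.6073*k^2 + 8.5335*k + 7.6167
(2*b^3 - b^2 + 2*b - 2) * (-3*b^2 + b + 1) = -6*b^5 + 5*b^4 - 5*b^3 + 7*b^2 - 2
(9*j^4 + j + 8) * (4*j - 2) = 36*j^5 - 18*j^4 + 4*j^2 + 30*j - 16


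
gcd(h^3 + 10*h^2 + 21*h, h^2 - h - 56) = h + 7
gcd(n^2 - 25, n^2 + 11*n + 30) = n + 5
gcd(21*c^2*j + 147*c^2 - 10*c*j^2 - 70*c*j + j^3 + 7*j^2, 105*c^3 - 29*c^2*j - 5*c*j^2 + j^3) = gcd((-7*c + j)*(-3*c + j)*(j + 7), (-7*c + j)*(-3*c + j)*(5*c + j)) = 21*c^2 - 10*c*j + j^2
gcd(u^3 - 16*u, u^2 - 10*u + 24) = u - 4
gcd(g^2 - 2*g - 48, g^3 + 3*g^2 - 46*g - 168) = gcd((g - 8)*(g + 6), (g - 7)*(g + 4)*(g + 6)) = g + 6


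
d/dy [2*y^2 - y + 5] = 4*y - 1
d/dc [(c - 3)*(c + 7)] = 2*c + 4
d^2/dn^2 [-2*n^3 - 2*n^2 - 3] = -12*n - 4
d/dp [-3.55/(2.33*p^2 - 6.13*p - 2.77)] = (16.543*p - 21.7615)/(-2.33*p^2 + 6.13*p + 2.77)^2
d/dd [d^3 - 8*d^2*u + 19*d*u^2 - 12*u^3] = 3*d^2 - 16*d*u + 19*u^2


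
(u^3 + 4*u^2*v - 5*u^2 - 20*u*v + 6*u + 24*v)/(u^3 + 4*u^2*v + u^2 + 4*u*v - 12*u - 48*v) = (u - 2)/(u + 4)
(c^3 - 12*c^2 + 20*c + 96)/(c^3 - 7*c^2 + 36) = (c - 8)/(c - 3)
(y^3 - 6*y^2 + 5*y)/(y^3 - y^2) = (y - 5)/y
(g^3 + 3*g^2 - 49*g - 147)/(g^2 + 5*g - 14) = (g^2 - 4*g - 21)/(g - 2)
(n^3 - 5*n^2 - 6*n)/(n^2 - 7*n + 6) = n*(n + 1)/(n - 1)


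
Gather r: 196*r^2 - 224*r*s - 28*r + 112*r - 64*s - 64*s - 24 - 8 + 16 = 196*r^2 + r*(84 - 224*s) - 128*s - 16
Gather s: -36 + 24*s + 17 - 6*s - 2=18*s - 21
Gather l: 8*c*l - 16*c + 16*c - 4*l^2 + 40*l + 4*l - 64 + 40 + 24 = -4*l^2 + l*(8*c + 44)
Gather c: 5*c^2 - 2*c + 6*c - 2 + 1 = 5*c^2 + 4*c - 1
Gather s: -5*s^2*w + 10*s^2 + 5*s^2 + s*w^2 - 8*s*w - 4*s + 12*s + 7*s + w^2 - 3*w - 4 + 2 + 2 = s^2*(15 - 5*w) + s*(w^2 - 8*w + 15) + w^2 - 3*w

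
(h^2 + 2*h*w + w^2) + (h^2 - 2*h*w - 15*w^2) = 2*h^2 - 14*w^2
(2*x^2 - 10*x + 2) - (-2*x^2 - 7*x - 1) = 4*x^2 - 3*x + 3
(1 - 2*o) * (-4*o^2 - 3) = 8*o^3 - 4*o^2 + 6*o - 3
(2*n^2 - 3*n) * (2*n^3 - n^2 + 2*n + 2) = 4*n^5 - 8*n^4 + 7*n^3 - 2*n^2 - 6*n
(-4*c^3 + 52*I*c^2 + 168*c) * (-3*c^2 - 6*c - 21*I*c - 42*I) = 12*c^5 + 24*c^4 - 72*I*c^4 + 588*c^3 - 144*I*c^3 + 1176*c^2 - 3528*I*c^2 - 7056*I*c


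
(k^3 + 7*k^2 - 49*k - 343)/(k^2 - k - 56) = (k^2 - 49)/(k - 8)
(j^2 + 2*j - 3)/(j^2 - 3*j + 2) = (j + 3)/(j - 2)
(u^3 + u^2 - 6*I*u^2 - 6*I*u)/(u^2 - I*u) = (u^2 + u - 6*I*u - 6*I)/(u - I)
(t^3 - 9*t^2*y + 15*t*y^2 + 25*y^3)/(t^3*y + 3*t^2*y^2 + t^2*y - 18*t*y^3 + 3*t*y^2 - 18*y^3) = (t^3 - 9*t^2*y + 15*t*y^2 + 25*y^3)/(y*(t^3 + 3*t^2*y + t^2 - 18*t*y^2 + 3*t*y - 18*y^2))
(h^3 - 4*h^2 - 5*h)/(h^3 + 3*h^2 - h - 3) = h*(h - 5)/(h^2 + 2*h - 3)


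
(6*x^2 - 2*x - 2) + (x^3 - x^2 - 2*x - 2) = x^3 + 5*x^2 - 4*x - 4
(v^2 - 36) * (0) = 0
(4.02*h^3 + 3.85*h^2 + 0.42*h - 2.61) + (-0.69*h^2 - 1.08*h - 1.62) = 4.02*h^3 + 3.16*h^2 - 0.66*h - 4.23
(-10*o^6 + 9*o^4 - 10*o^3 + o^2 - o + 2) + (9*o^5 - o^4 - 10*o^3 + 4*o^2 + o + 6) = -10*o^6 + 9*o^5 + 8*o^4 - 20*o^3 + 5*o^2 + 8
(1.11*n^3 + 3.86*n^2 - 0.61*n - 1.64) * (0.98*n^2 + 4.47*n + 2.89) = 1.0878*n^5 + 8.7445*n^4 + 19.8643*n^3 + 6.8215*n^2 - 9.0937*n - 4.7396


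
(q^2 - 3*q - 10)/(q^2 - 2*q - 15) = (q + 2)/(q + 3)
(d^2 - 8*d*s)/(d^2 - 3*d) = (d - 8*s)/(d - 3)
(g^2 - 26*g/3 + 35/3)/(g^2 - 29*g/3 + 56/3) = (3*g - 5)/(3*g - 8)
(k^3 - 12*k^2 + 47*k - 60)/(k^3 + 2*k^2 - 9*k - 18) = (k^2 - 9*k + 20)/(k^2 + 5*k + 6)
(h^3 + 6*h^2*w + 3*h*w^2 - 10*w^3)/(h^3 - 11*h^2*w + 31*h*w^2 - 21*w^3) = (h^2 + 7*h*w + 10*w^2)/(h^2 - 10*h*w + 21*w^2)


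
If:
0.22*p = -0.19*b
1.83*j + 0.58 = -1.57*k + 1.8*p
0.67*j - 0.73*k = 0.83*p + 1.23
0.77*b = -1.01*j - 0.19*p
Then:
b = 1.82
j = -1.09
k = -0.90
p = -1.57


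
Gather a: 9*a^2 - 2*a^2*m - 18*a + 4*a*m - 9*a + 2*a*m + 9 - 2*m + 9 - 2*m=a^2*(9 - 2*m) + a*(6*m - 27) - 4*m + 18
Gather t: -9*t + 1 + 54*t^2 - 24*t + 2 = 54*t^2 - 33*t + 3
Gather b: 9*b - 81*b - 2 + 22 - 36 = -72*b - 16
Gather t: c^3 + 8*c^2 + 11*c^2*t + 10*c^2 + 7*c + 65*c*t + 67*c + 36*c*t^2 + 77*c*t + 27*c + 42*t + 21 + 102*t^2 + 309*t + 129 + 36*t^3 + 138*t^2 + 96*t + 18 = c^3 + 18*c^2 + 101*c + 36*t^3 + t^2*(36*c + 240) + t*(11*c^2 + 142*c + 447) + 168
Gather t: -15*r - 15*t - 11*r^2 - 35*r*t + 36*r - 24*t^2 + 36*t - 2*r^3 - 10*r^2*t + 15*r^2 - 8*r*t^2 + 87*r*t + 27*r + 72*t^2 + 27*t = -2*r^3 + 4*r^2 + 48*r + t^2*(48 - 8*r) + t*(-10*r^2 + 52*r + 48)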